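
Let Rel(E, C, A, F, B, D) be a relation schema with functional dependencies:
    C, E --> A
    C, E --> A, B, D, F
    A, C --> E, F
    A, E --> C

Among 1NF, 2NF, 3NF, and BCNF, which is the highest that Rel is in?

BCNF

Candidate keys: {A, C}, {A, E}, {C, E}. Prime attributes: {A, C, E}.
The left-hand side of every FD is a superkey, so BCNF is satisfied.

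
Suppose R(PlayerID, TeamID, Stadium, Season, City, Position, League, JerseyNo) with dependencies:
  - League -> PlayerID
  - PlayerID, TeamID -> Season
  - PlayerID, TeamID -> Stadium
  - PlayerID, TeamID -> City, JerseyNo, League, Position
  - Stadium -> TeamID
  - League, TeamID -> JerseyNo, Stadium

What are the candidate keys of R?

{League, Stadium}, {League, TeamID}, {PlayerID, Stadium}, {PlayerID, TeamID}

{League, Stadium}⁺ = {City, JerseyNo, League, PlayerID, Position, Season, Stadium, TeamID}, which is every attribute, so {League, Stadium} is a candidate key.
{League, TeamID}⁺ = {City, JerseyNo, League, PlayerID, Position, Season, Stadium, TeamID}, which is every attribute, so {League, TeamID} is a candidate key.
{PlayerID, Stadium}⁺ = {City, JerseyNo, League, PlayerID, Position, Season, Stadium, TeamID}, which is every attribute, so {PlayerID, Stadium} is a candidate key.
{PlayerID, TeamID}⁺ = {City, JerseyNo, League, PlayerID, Position, Season, Stadium, TeamID}, which is every attribute, so {PlayerID, TeamID} is a candidate key.
Any other superkey properly contains one of these, so there are no further candidate keys.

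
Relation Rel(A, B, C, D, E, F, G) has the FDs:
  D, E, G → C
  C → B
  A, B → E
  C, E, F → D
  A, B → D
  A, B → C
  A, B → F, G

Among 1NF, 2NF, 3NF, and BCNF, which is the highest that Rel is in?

3NF

Candidate keys: {A, B}, {A, C}, {A, D, E, G}. Prime attributes: {A, B, C, D, E, G}.
D, E, G → C: {D, E, G}⁺ = {B, C, D, E, G}, which is not all of the attributes, so the left side is not a superkey — BCNF is violated.
Its right-hand attributes {C} are all prime, as are those of every other non-superkey FD — the relation is in 3NF.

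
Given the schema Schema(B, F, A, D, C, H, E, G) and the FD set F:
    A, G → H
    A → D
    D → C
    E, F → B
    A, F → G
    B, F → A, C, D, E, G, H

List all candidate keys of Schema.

Attributes never on any right-hand side: {F} — every candidate key must contain it.
{B, F}⁺ = {A, B, C, D, E, F, G, H}, which is every attribute, so {B, F} is a candidate key.
{E, F}⁺ = {A, B, C, D, E, F, G, H}, which is every attribute, so {E, F} is a candidate key.
These are minimal and exhaustive — every other superkey contains one of them.

{B, F}, {E, F}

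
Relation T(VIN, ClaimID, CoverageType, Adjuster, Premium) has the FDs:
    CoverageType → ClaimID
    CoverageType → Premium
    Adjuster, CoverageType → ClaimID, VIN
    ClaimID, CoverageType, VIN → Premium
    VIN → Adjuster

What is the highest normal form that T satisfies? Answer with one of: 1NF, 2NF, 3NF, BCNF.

1NF

Candidate keys: {Adjuster, CoverageType}, {CoverageType, VIN}. Prime attributes: {Adjuster, CoverageType, VIN}.
CoverageType → ClaimID breaks BCNF: {CoverageType}⁺ = {ClaimID, CoverageType, Premium}, so {CoverageType} is not a superkey.
CoverageType → ClaimID determines the non-prime attribute {ClaimID} from a non-superkey — 3NF is violated.
{CoverageType} is a proper subset of the key {Adjuster, CoverageType}, and {CoverageType}⁺ contains the non-prime attributes {ClaimID, Premium} — a partial dependency, so 2NF is violated.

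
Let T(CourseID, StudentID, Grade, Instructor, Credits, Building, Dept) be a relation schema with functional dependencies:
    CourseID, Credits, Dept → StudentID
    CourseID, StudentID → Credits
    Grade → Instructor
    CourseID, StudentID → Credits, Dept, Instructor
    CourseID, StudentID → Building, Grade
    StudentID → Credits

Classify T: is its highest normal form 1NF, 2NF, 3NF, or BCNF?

2NF

Candidate keys: {CourseID, Credits, Dept}, {CourseID, StudentID}. Prime attributes: {CourseID, Credits, Dept, StudentID}.
Grade → Instructor: {Grade}⁺ = {Grade, Instructor}, which is not all of the attributes, so the left side is not a superkey — BCNF is violated.
Grade → Instructor has non-prime {Instructor} on the right and a non-superkey on the left, so 3NF fails.
No non-prime attribute depends on a proper subset of any candidate key, so 2NF holds.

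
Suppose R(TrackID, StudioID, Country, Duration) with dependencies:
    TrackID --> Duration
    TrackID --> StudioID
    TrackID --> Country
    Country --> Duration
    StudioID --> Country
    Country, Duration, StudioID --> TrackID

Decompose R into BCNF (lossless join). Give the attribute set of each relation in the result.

{Country, Duration}; {Country, StudioID, TrackID}

Candidate keys of the original relation: {StudioID}, {TrackID}.
Within {Country, Duration, StudioID, TrackID}: {Country}⁺ ∩ {Country, Duration, StudioID, TrackID} = {Country, Duration}, not the whole set, so Country --> Duration violates BCNF; decompose into {Country, Duration} and {Country, StudioID, TrackID}.
{Country, Duration} has no BCNF violation.
{Country, StudioID, TrackID} has no BCNF violation.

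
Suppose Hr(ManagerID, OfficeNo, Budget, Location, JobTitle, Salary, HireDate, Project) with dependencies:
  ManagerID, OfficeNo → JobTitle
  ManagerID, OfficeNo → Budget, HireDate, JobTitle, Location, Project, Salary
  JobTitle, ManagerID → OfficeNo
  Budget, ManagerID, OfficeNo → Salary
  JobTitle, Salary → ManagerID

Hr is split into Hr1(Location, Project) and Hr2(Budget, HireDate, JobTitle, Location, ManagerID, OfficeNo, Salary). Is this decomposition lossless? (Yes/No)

No

Common attributes: {Location}; their closure is {Location}.
Neither Hr1 nor Hr2 is contained in that closure, so the decomposition is lossy.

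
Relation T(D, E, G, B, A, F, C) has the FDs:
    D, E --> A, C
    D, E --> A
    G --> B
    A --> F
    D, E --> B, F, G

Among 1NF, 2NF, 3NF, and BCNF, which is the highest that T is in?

2NF

Candidate key: {D, E}. Prime attributes: {D, E}.
For G --> B we have {G}⁺ = {B, G}; {G} is not a superkey, so BCNF fails.
Because {B} is non-prime and the left side of G --> B is not a superkey, the relation is not in 3NF.
No proper subset of a key has a non-prime attribute in its closure, so there is no partial dependency; 2NF holds.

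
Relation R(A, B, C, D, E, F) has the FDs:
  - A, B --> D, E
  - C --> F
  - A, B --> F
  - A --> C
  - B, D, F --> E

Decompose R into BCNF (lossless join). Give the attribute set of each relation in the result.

{A, B, D, E}; {A, C}; {C, F}

Candidate key of the original relation: {A, B}.
Within {A, B, C, D, E, F}: {C}⁺ ∩ {A, B, C, D, E, F} = {C, F}, not the whole set, so C --> F violates BCNF; decompose into {C, F} and {A, B, C, D, E}.
{C, F} has no BCNF violation.
Within {A, B, C, D, E}: {A}⁺ ∩ {A, B, C, D, E} = {A, C}, not the whole set, so A --> C violates BCNF; decompose into {A, C} and {A, B, D, E}.
{A, C} has no BCNF violation.
{A, B, D, E} has no BCNF violation.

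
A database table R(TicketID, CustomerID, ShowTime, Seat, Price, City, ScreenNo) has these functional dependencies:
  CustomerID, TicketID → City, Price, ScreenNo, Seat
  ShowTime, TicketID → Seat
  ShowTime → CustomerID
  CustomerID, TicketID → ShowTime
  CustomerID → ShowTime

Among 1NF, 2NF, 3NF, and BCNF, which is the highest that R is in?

3NF

Candidate keys: {CustomerID, TicketID}, {ShowTime, TicketID}. Prime attributes: {CustomerID, ShowTime, TicketID}.
For ShowTime → CustomerID we have {ShowTime}⁺ = {CustomerID, ShowTime}; {ShowTime} is not a superkey, so BCNF fails.
But every attribute on its right side ({CustomerID}) is prime, and the same holds for every other non-superkey FD, so 3NF still holds.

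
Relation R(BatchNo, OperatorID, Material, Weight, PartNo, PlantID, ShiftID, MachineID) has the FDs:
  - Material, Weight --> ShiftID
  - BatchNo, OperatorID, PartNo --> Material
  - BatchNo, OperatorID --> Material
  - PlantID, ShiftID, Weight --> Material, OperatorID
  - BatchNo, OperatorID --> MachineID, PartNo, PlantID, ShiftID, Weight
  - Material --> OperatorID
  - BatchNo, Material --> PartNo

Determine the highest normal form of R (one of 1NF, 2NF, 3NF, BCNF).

3NF

Candidate keys: {BatchNo, Material}, {BatchNo, OperatorID}, {BatchNo, PlantID, ShiftID, Weight}. Prime attributes: {BatchNo, Material, OperatorID, PlantID, ShiftID, Weight}.
Material, Weight --> ShiftID: {Material, Weight}⁺ = {Material, OperatorID, ShiftID, Weight}, which is not all of the attributes, so the left side is not a superkey — BCNF is violated.
Since {ShiftID} ⊆ prime attributes and every other non-superkey FD also has a prime right side, the schema is in 3NF.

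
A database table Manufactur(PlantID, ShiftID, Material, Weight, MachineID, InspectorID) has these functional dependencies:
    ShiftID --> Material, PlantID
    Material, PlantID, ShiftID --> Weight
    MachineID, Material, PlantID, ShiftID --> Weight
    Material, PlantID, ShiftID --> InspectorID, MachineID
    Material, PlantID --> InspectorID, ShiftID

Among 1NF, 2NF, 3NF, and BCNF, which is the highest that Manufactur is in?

Candidate keys: {Material, PlantID}, {ShiftID}. Prime attributes: {Material, PlantID, ShiftID}.
The left-hand side of every FD is a superkey, so BCNF is satisfied.

BCNF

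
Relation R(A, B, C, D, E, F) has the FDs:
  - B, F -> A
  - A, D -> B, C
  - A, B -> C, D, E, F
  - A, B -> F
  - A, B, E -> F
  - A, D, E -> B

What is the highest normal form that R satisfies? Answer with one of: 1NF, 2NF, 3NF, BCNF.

Candidate keys: {A, B}, {A, D}, {B, F}. Prime attributes: {A, B, D, F}.
Every FD has a superkey on the left, so the relation is in BCNF.

BCNF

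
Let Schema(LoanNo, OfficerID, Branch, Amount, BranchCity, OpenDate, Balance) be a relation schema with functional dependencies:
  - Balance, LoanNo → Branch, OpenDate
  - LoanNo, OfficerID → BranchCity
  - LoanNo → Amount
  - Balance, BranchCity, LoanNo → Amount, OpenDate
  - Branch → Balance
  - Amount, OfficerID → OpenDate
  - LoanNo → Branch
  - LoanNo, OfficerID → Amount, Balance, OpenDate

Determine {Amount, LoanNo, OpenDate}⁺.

Start with {Amount, LoanNo, OpenDate}.
LoanNo → Branch applies; add {Branch} → now {Amount, Branch, LoanNo, OpenDate}.
Branch → Balance applies; add {Balance} → now {Amount, Balance, Branch, LoanNo, OpenDate}.
No further FD applies.

{Amount, Balance, Branch, LoanNo, OpenDate}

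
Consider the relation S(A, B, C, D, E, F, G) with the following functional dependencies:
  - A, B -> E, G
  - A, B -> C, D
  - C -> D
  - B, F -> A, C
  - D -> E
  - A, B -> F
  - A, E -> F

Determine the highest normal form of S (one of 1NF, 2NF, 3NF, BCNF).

2NF

Candidate keys: {A, B}, {B, F}. Prime attributes: {A, B, F}.
C -> D: {C}⁺ = {C, D, E}, which is not all of the attributes, so the left side is not a superkey — BCNF is violated.
C -> D determines the non-prime attribute {D} from a non-superkey — 3NF is violated.
No proper subset of a key has a non-prime attribute in its closure, so there is no partial dependency; 2NF holds.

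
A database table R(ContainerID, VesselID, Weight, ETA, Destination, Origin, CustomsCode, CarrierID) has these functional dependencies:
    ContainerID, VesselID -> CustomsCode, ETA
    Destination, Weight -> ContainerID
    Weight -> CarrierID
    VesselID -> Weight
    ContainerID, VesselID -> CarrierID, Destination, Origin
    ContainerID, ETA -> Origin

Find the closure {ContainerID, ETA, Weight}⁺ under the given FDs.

Start with {ContainerID, ETA, Weight}.
Weight -> CarrierID applies; add {CarrierID} → now {CarrierID, ContainerID, ETA, Weight}.
ContainerID, ETA -> Origin applies; add {Origin} → now {CarrierID, ContainerID, ETA, Origin, Weight}.
No further FD applies.

{CarrierID, ContainerID, ETA, Origin, Weight}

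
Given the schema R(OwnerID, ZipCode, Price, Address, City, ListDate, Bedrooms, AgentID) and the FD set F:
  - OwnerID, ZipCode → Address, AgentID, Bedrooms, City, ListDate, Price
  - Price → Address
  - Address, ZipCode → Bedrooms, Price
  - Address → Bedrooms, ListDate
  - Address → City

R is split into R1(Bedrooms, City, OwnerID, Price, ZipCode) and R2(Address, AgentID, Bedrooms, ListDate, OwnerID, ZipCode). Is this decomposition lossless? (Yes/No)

Yes

R1 ∩ R2 = {Bedrooms, OwnerID, ZipCode}; its closure under F is {Address, AgentID, Bedrooms, City, ListDate, OwnerID, Price, ZipCode}.
Since R1 ⊆ {Address, AgentID, Bedrooms, City, ListDate, OwnerID, Price, ZipCode}, the intersection is a superkey of R1; the decomposition is lossless.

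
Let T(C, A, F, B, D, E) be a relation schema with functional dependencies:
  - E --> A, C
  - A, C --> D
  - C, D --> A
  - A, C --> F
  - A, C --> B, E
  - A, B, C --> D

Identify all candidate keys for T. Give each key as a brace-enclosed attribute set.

{A, C}, {C, D}, {E}

{E}⁺ = {A, B, C, D, E, F}, which is every attribute, so {E} is a candidate key.
{A, C}⁺ = {A, B, C, D, E, F}, which is every attribute, so {A, C} is a candidate key.
{C, D}⁺ = {A, B, C, D, E, F}, which is every attribute, so {C, D} is a candidate key.
No proper subset of any of these is a key, and no other minimal superkey exists.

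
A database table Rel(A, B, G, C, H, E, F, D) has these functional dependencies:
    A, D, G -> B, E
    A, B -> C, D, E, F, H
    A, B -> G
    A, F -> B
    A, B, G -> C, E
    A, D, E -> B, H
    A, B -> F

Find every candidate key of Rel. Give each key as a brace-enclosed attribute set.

No FD produces {A}, so it must be in every candidate key.
{A, B} is a candidate key since {A, B}⁺ = {A, B, C, D, E, F, G, H} covers every attribute.
{A, F} is a candidate key since {A, F}⁺ = {A, B, C, D, E, F, G, H} covers every attribute.
{A, D, E} is a candidate key since {A, D, E}⁺ = {A, B, C, D, E, F, G, H} covers every attribute.
{A, D, G} is a candidate key since {A, D, G}⁺ = {A, B, C, D, E, F, G, H} covers every attribute.
These are minimal and exhaustive — every other superkey contains one of them.

{A, B}, {A, D, E}, {A, D, G}, {A, F}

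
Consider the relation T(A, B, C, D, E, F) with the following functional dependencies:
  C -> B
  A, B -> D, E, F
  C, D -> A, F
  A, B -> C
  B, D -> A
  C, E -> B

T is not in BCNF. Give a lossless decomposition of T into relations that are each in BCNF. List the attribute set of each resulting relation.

Candidate keys of the original relation: {A, B}, {A, C}, {B, D}, {C, D}.
Within {A, B, C, D, E, F}: {C}⁺ ∩ {A, B, C, D, E, F} = {B, C}, not the whole set, so C -> B violates BCNF; decompose into {B, C} and {A, C, D, E, F}.
{B, C} is in BCNF.
{A, C, D, E, F} is in BCNF.

{A, C, D, E, F}; {B, C}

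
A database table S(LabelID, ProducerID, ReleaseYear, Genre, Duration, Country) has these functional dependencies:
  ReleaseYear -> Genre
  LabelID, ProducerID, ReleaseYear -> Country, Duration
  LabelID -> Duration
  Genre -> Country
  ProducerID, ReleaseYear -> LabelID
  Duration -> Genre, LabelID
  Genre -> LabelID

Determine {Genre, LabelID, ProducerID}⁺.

{Country, Duration, Genre, LabelID, ProducerID}

Start with {Genre, LabelID, ProducerID}.
LabelID -> Duration applies; add {Duration} → now {Duration, Genre, LabelID, ProducerID}.
Genre -> Country applies; add {Country} → now {Country, Duration, Genre, LabelID, ProducerID}.
No further FD applies.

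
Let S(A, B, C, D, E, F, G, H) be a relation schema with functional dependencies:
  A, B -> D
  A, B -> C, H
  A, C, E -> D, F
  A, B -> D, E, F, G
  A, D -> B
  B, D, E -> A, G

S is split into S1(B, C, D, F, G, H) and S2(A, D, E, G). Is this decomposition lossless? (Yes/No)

S1 ∩ S2 = {D, G}; its closure under F is {D, G}.
Neither S1 nor S2 is contained in that closure, so the decomposition is lossy.

No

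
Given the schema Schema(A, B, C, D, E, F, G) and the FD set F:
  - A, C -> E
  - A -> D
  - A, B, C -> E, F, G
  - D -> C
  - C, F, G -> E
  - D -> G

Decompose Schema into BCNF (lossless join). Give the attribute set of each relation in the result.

Candidate key of the original relation: {A, B}.
{A, B, C, D, E, F, G}: {A, C} determines {A, C, D, E, G} here but is not a superkey — split on A, C -> D, E, G, giving {A, C, D, E, G} and {A, B, C, F}.
{A, C, D, E, G}: {D} determines {C, D, G} here but is not a superkey — split on D -> C, G, giving {C, D, G} and {A, D, E}.
{C, D, G}: every determinant is a superkey — BCNF.
{A, D, E}: every determinant is a superkey — BCNF.
{A, B, C, F}: {A} determines {A, C} here but is not a superkey — split on A -> C, giving {A, C} and {A, B, F}.
{A, C}: every determinant is a superkey — BCNF.
{A, B, F}: every determinant is a superkey — BCNF.

{A, B, F}; {A, C}; {A, D, E}; {C, D, G}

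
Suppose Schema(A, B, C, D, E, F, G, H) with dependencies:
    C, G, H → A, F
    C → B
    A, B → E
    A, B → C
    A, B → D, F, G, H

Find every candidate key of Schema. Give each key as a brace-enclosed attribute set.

Closure of {A, B} is {A, B, C, D, E, F, G, H}, the whole schema; {A, B} is a candidate key.
Closure of {A, C} is {A, B, C, D, E, F, G, H}, the whole schema; {A, C} is a candidate key.
Closure of {C, G, H} is {A, B, C, D, E, F, G, H}, the whole schema; {C, G, H} is a candidate key.
These are minimal and exhaustive — every other superkey contains one of them.

{A, B}, {A, C}, {C, G, H}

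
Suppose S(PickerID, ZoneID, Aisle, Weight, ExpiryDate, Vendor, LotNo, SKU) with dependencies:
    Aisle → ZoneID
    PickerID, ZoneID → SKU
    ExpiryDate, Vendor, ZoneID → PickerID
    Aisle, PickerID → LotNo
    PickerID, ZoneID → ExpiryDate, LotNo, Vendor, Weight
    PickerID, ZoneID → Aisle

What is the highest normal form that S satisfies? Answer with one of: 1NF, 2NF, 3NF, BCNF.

Candidate keys: {Aisle, ExpiryDate, Vendor}, {Aisle, PickerID}, {ExpiryDate, Vendor, ZoneID}, {PickerID, ZoneID}. Prime attributes: {Aisle, ExpiryDate, PickerID, Vendor, ZoneID}.
For Aisle → ZoneID we have {Aisle}⁺ = {Aisle, ZoneID}; {Aisle} is not a superkey, so BCNF fails.
Its right-hand attributes {ZoneID} are all prime, as are those of every other non-superkey FD — the relation is in 3NF.

3NF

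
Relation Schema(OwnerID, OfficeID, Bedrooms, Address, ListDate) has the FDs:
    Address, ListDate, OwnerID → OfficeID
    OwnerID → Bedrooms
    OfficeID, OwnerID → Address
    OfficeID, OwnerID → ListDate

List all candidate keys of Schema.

{OwnerID} never appears on the right of any FD, so every key must include it.
Closure of {OfficeID, OwnerID} is {Address, Bedrooms, ListDate, OfficeID, OwnerID}, the whole schema; {OfficeID, OwnerID} is a candidate key.
Closure of {Address, ListDate, OwnerID} is {Address, Bedrooms, ListDate, OfficeID, OwnerID}, the whole schema; {Address, ListDate, OwnerID} is a candidate key.
No proper subset of any of these is a key, and no other minimal superkey exists.

{Address, ListDate, OwnerID}, {OfficeID, OwnerID}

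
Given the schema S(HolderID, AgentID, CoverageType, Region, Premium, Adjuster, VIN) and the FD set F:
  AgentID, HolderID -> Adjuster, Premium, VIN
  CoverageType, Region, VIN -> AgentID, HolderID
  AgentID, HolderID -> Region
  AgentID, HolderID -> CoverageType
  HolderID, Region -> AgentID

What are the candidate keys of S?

{AgentID, HolderID}⁺ = {Adjuster, AgentID, CoverageType, HolderID, Premium, Region, VIN}, which is every attribute, so {AgentID, HolderID} is a candidate key.
{HolderID, Region}⁺ = {Adjuster, AgentID, CoverageType, HolderID, Premium, Region, VIN}, which is every attribute, so {HolderID, Region} is a candidate key.
{CoverageType, Region, VIN}⁺ = {Adjuster, AgentID, CoverageType, HolderID, Premium, Region, VIN}, which is every attribute, so {CoverageType, Region, VIN} is a candidate key.
These are minimal and exhaustive — every other superkey contains one of them.

{AgentID, HolderID}, {CoverageType, Region, VIN}, {HolderID, Region}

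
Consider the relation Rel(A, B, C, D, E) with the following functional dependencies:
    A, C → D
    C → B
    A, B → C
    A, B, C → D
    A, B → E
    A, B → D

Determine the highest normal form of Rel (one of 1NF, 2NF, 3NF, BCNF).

3NF

Candidate keys: {A, B}, {A, C}. Prime attributes: {A, B, C}.
C → B: {C}⁺ = {B, C}, which is not all of the attributes, so the left side is not a superkey — BCNF is violated.
Since {B} ⊆ prime attributes and every other non-superkey FD also has a prime right side, the schema is in 3NF.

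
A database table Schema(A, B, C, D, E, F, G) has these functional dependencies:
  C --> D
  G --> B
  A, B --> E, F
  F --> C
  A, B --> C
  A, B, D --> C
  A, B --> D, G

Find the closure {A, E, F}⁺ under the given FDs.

{A, C, D, E, F}

Start with {A, E, F}.
F --> C applies; add {C} → now {A, C, E, F}.
C --> D applies; add {D} → now {A, C, D, E, F}.
No further FD applies.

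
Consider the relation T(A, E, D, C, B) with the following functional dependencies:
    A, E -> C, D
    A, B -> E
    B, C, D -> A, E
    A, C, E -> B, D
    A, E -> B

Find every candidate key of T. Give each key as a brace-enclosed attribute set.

{A, B} is a candidate key since {A, B}⁺ = {A, B, C, D, E} covers every attribute.
{A, E} is a candidate key since {A, E}⁺ = {A, B, C, D, E} covers every attribute.
{B, C, D} is a candidate key since {B, C, D}⁺ = {A, B, C, D, E} covers every attribute.
No proper subset of any of these is a key, and no other minimal superkey exists.

{A, B}, {A, E}, {B, C, D}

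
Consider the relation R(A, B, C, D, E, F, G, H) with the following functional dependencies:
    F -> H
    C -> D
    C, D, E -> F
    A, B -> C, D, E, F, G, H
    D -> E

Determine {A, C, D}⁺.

Start with {A, C, D}.
D -> E applies; add {E} → now {A, C, D, E}.
C, D, E -> F applies; add {F} → now {A, C, D, E, F}.
F -> H applies; add {H} → now {A, C, D, E, F, H}.
No further FD applies.

{A, C, D, E, F, H}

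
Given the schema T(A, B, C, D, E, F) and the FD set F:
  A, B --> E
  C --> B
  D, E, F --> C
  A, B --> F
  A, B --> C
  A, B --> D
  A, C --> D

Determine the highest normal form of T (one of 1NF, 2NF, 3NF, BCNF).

Candidate keys: {A, B}, {A, C}, {A, D, E, F}. Prime attributes: {A, B, C, D, E, F}.
C --> B breaks BCNF: {C}⁺ = {B, C}, so {C} is not a superkey.
But every attribute on its right side ({B}) is prime, and the same holds for every other non-superkey FD, so 3NF still holds.

3NF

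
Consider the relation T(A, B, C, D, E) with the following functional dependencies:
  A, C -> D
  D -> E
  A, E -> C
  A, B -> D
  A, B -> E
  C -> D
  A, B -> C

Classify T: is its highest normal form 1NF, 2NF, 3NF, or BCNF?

2NF

Candidate key: {A, B}. Prime attributes: {A, B}.
For A, C -> D we have {A, C}⁺ = {A, C, D, E}; {A, C} is not a superkey, so BCNF fails.
Because {D} is non-prime and the left side of A, C -> D is not a superkey, the relation is not in 3NF.
No proper subset of a key has a non-prime attribute in its closure, so there is no partial dependency; 2NF holds.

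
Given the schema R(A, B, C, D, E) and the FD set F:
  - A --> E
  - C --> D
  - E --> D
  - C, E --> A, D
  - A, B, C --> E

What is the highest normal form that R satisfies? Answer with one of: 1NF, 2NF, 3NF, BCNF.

1NF

Candidate keys: {A, B, C}, {B, C, E}. Prime attributes: {A, B, C, E}.
For A --> E we have {A}⁺ = {A, D, E}; {A} is not a superkey, so BCNF fails.
C --> D determines the non-prime attribute {D} from a non-superkey — 3NF is violated.
Since {A} ⊂ {A, B, C} and {A}⁺ ⊇ {D} with {D} non-prime, there is a partial dependency; 2NF fails.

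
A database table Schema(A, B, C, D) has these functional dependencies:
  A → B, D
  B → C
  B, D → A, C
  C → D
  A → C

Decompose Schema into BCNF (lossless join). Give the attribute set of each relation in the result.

Candidate keys of the original relation: {A}, {B}.
{A, B, C, D}: {C} determines {C, D} here but is not a superkey — split on C → D, giving {C, D} and {A, B, C}.
{C, D}: every determinant is a superkey — BCNF.
{A, B, C}: every determinant is a superkey — BCNF.

{A, B, C}; {C, D}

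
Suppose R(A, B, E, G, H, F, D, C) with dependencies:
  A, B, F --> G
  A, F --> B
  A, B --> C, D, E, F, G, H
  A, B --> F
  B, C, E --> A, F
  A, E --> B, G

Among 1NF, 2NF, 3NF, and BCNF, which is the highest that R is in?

Candidate keys: {A, B}, {A, E}, {A, F}, {B, C, E}. Prime attributes: {A, B, C, E, F}.
Each dependency's left side is a superkey — BCNF holds.

BCNF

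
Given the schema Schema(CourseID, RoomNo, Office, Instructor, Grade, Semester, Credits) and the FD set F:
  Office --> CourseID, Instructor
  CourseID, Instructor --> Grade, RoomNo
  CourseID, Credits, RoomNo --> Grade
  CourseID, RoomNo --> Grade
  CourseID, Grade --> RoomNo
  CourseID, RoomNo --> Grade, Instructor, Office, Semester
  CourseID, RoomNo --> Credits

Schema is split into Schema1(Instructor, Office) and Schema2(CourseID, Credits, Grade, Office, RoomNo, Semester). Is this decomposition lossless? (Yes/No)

The shared attributes are {Office} and {Office}⁺ = {CourseID, Credits, Grade, Instructor, Office, RoomNo, Semester}.
Since Schema1 ⊆ {CourseID, Credits, Grade, Instructor, Office, RoomNo, Semester}, the intersection is a superkey of Schema1; the decomposition is lossless.

Yes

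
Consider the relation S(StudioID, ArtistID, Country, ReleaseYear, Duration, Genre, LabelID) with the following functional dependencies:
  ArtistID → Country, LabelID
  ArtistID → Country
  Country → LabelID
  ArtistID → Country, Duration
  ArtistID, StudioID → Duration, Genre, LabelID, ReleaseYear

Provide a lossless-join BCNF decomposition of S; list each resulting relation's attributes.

{ArtistID, Country, Duration}; {ArtistID, Genre, ReleaseYear, StudioID}; {Country, LabelID}

Candidate key of the original relation: {ArtistID, StudioID}.
Within {ArtistID, Country, Duration, Genre, LabelID, ReleaseYear, StudioID}: {ArtistID}⁺ ∩ {ArtistID, Country, Duration, Genre, LabelID, ReleaseYear, StudioID} = {ArtistID, Country, Duration, LabelID}, not the whole set, so ArtistID → Country, Duration, LabelID violates BCNF; decompose into {ArtistID, Country, Duration, LabelID} and {ArtistID, Genre, ReleaseYear, StudioID}.
Within {ArtistID, Country, Duration, LabelID}: {Country}⁺ ∩ {ArtistID, Country, Duration, LabelID} = {Country, LabelID}, not the whole set, so Country → LabelID violates BCNF; decompose into {Country, LabelID} and {ArtistID, Country, Duration}.
{Country, LabelID} has no BCNF violation.
{ArtistID, Country, Duration} has no BCNF violation.
{ArtistID, Genre, ReleaseYear, StudioID} has no BCNF violation.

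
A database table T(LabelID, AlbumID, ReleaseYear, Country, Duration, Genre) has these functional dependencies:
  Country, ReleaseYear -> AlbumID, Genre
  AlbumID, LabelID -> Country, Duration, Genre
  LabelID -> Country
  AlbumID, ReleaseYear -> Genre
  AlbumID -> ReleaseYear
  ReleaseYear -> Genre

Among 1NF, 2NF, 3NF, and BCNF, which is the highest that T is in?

Candidate keys: {AlbumID, LabelID}, {LabelID, ReleaseYear}. Prime attributes: {AlbumID, LabelID, ReleaseYear}.
Country, ReleaseYear -> AlbumID, Genre: {Country, ReleaseYear}⁺ = {AlbumID, Country, Genre, ReleaseYear}, which is not all of the attributes, so the left side is not a superkey — BCNF is violated.
Country, ReleaseYear -> AlbumID, Genre determines the non-prime attribute {Genre} from a non-superkey — 3NF is violated.
{AlbumID} is a proper subset of the key {AlbumID, LabelID}, and {AlbumID}⁺ contains the non-prime attribute {Genre} — a partial dependency, so 2NF is violated.

1NF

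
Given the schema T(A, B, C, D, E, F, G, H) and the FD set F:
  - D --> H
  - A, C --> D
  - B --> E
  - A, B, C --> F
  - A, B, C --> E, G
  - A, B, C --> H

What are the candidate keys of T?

No FD produces {A, B, C}, so they must be in every candidate key.
{A, B, C} is a candidate key since {A, B, C}⁺ = {A, B, C, D, E, F, G, H} covers every attribute.
No other minimal set has full closure, so this is the only candidate key.

{A, B, C}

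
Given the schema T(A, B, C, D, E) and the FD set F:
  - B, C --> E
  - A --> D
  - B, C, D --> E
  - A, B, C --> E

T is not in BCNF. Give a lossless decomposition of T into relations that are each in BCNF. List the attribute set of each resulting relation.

Candidate key of the original relation: {A, B, C}.
{A, B, C, D, E}: {B, C} determines {B, C, E} here but is not a superkey — split on B, C --> E, giving {B, C, E} and {A, B, C, D}.
{B, C, E} has no BCNF violation.
{A, B, C, D}: {A} determines {A, D} here but is not a superkey — split on A --> D, giving {A, D} and {A, B, C}.
{A, D} has no BCNF violation.
{A, B, C} has no BCNF violation.

{A, B, C}; {A, D}; {B, C, E}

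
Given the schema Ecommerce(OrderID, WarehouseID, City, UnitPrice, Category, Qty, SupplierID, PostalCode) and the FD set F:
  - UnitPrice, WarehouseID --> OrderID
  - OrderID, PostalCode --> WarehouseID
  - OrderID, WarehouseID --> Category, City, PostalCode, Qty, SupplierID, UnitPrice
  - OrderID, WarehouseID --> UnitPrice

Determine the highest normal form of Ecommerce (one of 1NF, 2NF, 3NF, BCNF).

BCNF

Candidate keys: {OrderID, PostalCode}, {OrderID, WarehouseID}, {UnitPrice, WarehouseID}. Prime attributes: {OrderID, PostalCode, UnitPrice, WarehouseID}.
The left-hand side of every FD is a superkey, so BCNF is satisfied.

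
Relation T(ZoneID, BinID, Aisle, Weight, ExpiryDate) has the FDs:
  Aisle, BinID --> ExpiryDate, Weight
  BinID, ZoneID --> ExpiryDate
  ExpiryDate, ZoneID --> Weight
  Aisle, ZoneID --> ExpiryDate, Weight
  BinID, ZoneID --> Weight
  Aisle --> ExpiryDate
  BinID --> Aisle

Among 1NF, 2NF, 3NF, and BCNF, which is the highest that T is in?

Candidate key: {BinID, ZoneID}. Prime attributes: {BinID, ZoneID}.
Aisle, BinID --> ExpiryDate, Weight breaks BCNF: {Aisle, BinID}⁺ = {Aisle, BinID, ExpiryDate, Weight}, so {Aisle, BinID} is not a superkey.
Aisle, BinID --> ExpiryDate, Weight determines the non-prime attributes {ExpiryDate, Weight} from a non-superkey — 3NF is violated.
Since {BinID} ⊂ {BinID, ZoneID} and {BinID}⁺ ⊇ {Aisle, ExpiryDate, Weight} with {Aisle, ExpiryDate, Weight} non-prime, there is a partial dependency; 2NF fails.

1NF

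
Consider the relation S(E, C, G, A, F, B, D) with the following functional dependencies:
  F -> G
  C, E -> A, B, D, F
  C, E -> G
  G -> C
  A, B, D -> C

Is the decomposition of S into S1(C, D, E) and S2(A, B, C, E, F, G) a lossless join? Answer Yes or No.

The shared attributes are {C, E} and {C, E}⁺ = {A, B, C, D, E, F, G}.
S1 is contained in that closure, so S1 ∩ S2 -> S1 holds and the join is lossless.

Yes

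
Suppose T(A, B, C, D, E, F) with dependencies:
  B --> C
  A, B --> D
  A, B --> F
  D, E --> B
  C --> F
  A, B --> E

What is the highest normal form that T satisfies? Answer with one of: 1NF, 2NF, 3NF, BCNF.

Candidate keys: {A, B}, {A, D, E}. Prime attributes: {A, B, D, E}.
For B --> C we have {B}⁺ = {B, C, F}; {B} is not a superkey, so BCNF fails.
Because {C} is non-prime and the left side of B --> C is not a superkey, the relation is not in 3NF.
The proper key subset {B} of {A, B} determines non-prime {C, F}, so the relation is not even in 2NF.

1NF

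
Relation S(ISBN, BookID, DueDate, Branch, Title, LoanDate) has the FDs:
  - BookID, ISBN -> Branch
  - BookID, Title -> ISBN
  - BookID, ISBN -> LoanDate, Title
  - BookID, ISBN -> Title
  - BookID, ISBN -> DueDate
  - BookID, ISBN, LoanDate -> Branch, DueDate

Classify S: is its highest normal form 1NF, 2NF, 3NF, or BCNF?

BCNF

Candidate keys: {BookID, ISBN}, {BookID, Title}. Prime attributes: {BookID, ISBN, Title}.
The left-hand side of every FD is a superkey, so BCNF is satisfied.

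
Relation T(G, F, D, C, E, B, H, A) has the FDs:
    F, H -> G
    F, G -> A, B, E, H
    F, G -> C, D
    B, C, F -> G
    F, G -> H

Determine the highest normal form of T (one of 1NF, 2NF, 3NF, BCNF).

Candidate keys: {B, C, F}, {F, G}, {F, H}. Prime attributes: {B, C, F, G, H}.
Each dependency's left side is a superkey — BCNF holds.

BCNF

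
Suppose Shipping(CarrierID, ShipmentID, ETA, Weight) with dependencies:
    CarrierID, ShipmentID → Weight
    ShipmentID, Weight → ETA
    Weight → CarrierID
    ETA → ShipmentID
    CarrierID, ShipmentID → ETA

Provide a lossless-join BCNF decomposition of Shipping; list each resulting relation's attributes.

{CarrierID, Weight}; {ETA, ShipmentID}; {ETA, Weight}

Candidate keys of the original relation: {CarrierID, ETA}, {CarrierID, ShipmentID}, {ETA, Weight}, {ShipmentID, Weight}.
{CarrierID, ETA, ShipmentID, Weight}: {Weight} determines {CarrierID, Weight} here but is not a superkey — split on Weight → CarrierID, giving {CarrierID, Weight} and {ETA, ShipmentID, Weight}.
{CarrierID, Weight} is in BCNF.
{ETA, ShipmentID, Weight}: {ETA} determines {ETA, ShipmentID} here but is not a superkey — split on ETA → ShipmentID, giving {ETA, ShipmentID} and {ETA, Weight}.
{ETA, ShipmentID} is in BCNF.
{ETA, Weight} is in BCNF.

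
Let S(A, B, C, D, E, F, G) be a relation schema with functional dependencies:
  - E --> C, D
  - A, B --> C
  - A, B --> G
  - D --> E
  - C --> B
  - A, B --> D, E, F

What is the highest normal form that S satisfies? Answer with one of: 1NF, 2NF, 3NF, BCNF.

Candidate keys: {A, B}, {A, C}, {A, D}, {A, E}. Prime attributes: {A, B, C, D, E}.
E --> C, D: {E}⁺ = {B, C, D, E}, which is not all of the attributes, so the left side is not a superkey — BCNF is violated.
Its right-hand attributes {C, D} are all prime, as are those of every other non-superkey FD — the relation is in 3NF.

3NF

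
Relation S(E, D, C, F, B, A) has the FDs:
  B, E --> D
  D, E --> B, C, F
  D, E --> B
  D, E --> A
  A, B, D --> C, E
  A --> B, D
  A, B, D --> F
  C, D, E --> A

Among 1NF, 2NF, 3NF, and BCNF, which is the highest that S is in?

Candidate keys: {A}, {B, E}, {D, E}. Prime attributes: {A, B, D, E}.
The left-hand side of every FD is a superkey, so BCNF is satisfied.

BCNF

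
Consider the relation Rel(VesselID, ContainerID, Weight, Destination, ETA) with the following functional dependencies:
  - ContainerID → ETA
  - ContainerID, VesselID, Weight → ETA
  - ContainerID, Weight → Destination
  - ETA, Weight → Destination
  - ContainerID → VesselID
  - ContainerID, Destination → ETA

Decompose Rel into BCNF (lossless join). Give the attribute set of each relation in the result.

{ContainerID, Destination, Weight}; {ContainerID, ETA, VesselID}

Candidate key of the original relation: {ContainerID, Weight}.
In {ContainerID, Destination, ETA, VesselID, Weight}, {ContainerID} is not a superkey ({ContainerID}⁺ restricted to this set is {ContainerID, ETA, VesselID}), so split on ContainerID → ETA, VesselID into {ContainerID, ETA, VesselID} and {ContainerID, Destination, Weight}.
{ContainerID, ETA, VesselID} has no BCNF violation.
{ContainerID, Destination, Weight} has no BCNF violation.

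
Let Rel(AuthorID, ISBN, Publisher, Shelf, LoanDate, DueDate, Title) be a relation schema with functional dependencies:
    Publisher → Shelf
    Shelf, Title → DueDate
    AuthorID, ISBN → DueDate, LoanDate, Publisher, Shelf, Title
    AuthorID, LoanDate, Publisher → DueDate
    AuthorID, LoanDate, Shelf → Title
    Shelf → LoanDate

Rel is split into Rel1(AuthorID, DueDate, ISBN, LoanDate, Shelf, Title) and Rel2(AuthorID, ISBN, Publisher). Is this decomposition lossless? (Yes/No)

Yes

The shared attributes are {AuthorID, ISBN} and {AuthorID, ISBN}⁺ = {AuthorID, DueDate, ISBN, LoanDate, Publisher, Shelf, Title}.
Since Rel1 ⊆ {AuthorID, DueDate, ISBN, LoanDate, Publisher, Shelf, Title}, the intersection is a superkey of Rel1; the decomposition is lossless.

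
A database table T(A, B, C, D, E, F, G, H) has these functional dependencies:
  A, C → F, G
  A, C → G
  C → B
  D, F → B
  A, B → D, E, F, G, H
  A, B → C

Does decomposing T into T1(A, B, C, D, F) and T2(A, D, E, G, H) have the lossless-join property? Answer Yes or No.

The shared attributes are {A, D} and {A, D}⁺ = {A, D}.
The closure covers neither T1 nor T2 entirely; the join is not lossless.

No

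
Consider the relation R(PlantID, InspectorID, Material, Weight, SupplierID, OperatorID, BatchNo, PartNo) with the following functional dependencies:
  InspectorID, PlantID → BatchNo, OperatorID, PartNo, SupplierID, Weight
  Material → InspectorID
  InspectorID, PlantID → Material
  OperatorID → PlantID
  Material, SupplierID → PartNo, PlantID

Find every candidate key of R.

{InspectorID, OperatorID}⁺ = {BatchNo, InspectorID, Material, OperatorID, PartNo, PlantID, SupplierID, Weight}, which is every attribute, so {InspectorID, OperatorID} is a candidate key.
{InspectorID, PlantID}⁺ = {BatchNo, InspectorID, Material, OperatorID, PartNo, PlantID, SupplierID, Weight}, which is every attribute, so {InspectorID, PlantID} is a candidate key.
{Material, OperatorID}⁺ = {BatchNo, InspectorID, Material, OperatorID, PartNo, PlantID, SupplierID, Weight}, which is every attribute, so {Material, OperatorID} is a candidate key.
{Material, PlantID}⁺ = {BatchNo, InspectorID, Material, OperatorID, PartNo, PlantID, SupplierID, Weight}, which is every attribute, so {Material, PlantID} is a candidate key.
{Material, SupplierID}⁺ = {BatchNo, InspectorID, Material, OperatorID, PartNo, PlantID, SupplierID, Weight}, which is every attribute, so {Material, SupplierID} is a candidate key.
No proper subset of any of these is a key, and no other minimal superkey exists.

{InspectorID, OperatorID}, {InspectorID, PlantID}, {Material, OperatorID}, {Material, PlantID}, {Material, SupplierID}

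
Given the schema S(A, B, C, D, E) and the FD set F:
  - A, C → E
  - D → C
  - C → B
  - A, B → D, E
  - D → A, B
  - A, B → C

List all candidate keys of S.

{A, B}, {A, C}, {D}

Closure of {D} is {A, B, C, D, E}, the whole schema; {D} is a candidate key.
Closure of {A, B} is {A, B, C, D, E}, the whole schema; {A, B} is a candidate key.
Closure of {A, C} is {A, B, C, D, E}, the whole schema; {A, C} is a candidate key.
No proper subset of any of these is a key, and no other minimal superkey exists.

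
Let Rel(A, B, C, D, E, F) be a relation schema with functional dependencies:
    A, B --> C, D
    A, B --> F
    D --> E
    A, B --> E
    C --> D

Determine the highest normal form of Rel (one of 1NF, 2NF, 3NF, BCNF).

2NF

Candidate key: {A, B}. Prime attributes: {A, B}.
For D --> E we have {D}⁺ = {D, E}; {D} is not a superkey, so BCNF fails.
D --> E determines the non-prime attribute {E} from a non-superkey — 3NF is violated.
Checking every proper subset of each key, none determines a non-prime attribute — 2NF is satisfied.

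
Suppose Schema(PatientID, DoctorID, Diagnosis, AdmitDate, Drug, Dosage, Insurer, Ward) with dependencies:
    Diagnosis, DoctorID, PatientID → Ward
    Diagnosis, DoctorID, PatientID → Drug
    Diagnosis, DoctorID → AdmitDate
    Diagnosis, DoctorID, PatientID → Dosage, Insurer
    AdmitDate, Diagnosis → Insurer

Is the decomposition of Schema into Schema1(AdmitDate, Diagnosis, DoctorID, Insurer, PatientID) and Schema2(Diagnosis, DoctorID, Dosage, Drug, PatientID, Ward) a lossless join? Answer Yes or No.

Common attributes: {Diagnosis, DoctorID, PatientID}; their closure is {AdmitDate, Diagnosis, DoctorID, Dosage, Drug, Insurer, PatientID, Ward}.
This includes all of Schema1, so the common attributes are a superkey of Schema1 — the join is lossless.

Yes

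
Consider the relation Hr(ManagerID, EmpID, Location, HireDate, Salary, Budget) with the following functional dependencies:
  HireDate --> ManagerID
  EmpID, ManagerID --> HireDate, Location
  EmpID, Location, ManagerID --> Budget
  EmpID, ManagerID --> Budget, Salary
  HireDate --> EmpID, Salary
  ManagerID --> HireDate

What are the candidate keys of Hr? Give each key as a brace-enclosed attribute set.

{HireDate}, {ManagerID}

{HireDate}⁺ = {Budget, EmpID, HireDate, Location, ManagerID, Salary} — all of the relation — so {HireDate} is a candidate key.
{ManagerID}⁺ = {Budget, EmpID, HireDate, Location, ManagerID, Salary} — all of the relation — so {ManagerID} is a candidate key.
These are minimal and exhaustive — every other superkey contains one of them.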